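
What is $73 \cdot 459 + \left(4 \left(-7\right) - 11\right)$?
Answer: $33468$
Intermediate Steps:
$73 \cdot 459 + \left(4 \left(-7\right) - 11\right) = 33507 - 39 = 33468$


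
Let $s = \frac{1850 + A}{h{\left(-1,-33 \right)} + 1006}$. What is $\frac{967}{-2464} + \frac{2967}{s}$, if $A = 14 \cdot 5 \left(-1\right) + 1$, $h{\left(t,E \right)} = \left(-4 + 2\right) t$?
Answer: $\frac{7367451277}{4388384} \approx 1678.9$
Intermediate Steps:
$h{\left(t,E \right)} = - 2 t$
$A = -69$ ($A = 14 \left(-5\right) + 1 = -70 + 1 = -69$)
$s = \frac{1781}{1008}$ ($s = \frac{1850 - 69}{\left(-2\right) \left(-1\right) + 1006} = \frac{1781}{2 + 1006} = \frac{1781}{1008} \approx 1.7669$)
$\frac{967}{-2464} + \frac{2967}{s} = \frac{967}{-2464} + \frac{2967}{\frac{1781}{1008}} = 967 \left(- \frac{1}{2464}\right) + 2967 \cdot \frac{1008}{1781} = - \frac{967}{2464} + \frac{2990736}{1781} = \frac{7367451277}{4388384}$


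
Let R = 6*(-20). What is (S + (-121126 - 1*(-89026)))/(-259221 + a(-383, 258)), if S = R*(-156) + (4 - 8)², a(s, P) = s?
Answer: 3341/64901 ≈ 0.051478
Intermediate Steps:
R = -120
S = 18736 (S = -120*(-156) + (4 - 8)² = 18720 + (-4)² = 18720 + 16 = 18736)
(S + (-121126 - 1*(-89026)))/(-259221 + a(-383, 258)) = (18736 + (-121126 - 1*(-89026)))/(-259221 - 383) = (18736 + (-121126 + 89026))/(-259604) = (18736 - 32100)*(-1/259604) = -13364*(-1/259604) = 3341/64901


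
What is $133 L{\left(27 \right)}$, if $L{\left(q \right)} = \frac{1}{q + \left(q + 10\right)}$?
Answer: $\frac{133}{64} \approx 2.0781$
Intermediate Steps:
$L{\left(q \right)} = \frac{1}{10 + 2 q}$ ($L{\left(q \right)} = \frac{1}{q + \left(10 + q\right)} = \frac{1}{10 + 2 q}$)
$133 L{\left(27 \right)} = 133 \frac{1}{2 \left(5 + 27\right)} = 133 \frac{1}{2 \cdot 32} = 133 \cdot \frac{1}{2} \cdot \frac{1}{32} = 133 \cdot \frac{1}{64} = \frac{133}{64}$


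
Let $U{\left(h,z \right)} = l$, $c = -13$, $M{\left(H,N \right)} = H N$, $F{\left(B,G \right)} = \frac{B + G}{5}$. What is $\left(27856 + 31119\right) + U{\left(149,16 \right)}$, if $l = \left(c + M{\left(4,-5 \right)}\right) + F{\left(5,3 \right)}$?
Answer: $\frac{294718}{5} \approx 58944.0$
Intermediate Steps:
$F{\left(B,G \right)} = \frac{B}{5} + \frac{G}{5}$ ($F{\left(B,G \right)} = \left(B + G\right) \frac{1}{5} = \frac{B}{5} + \frac{G}{5}$)
$l = - \frac{157}{5}$ ($l = \left(-13 + 4 \left(-5\right)\right) + \left(\frac{1}{5} \cdot 5 + \frac{1}{5} \cdot 3\right) = \left(-13 - 20\right) + \left(1 + \frac{3}{5}\right) = -33 + \frac{8}{5} = - \frac{157}{5} \approx -31.4$)
$U{\left(h,z \right)} = - \frac{157}{5}$
$\left(27856 + 31119\right) + U{\left(149,16 \right)} = \left(27856 + 31119\right) - \frac{157}{5} = 58975 - \frac{157}{5} = \frac{294718}{5}$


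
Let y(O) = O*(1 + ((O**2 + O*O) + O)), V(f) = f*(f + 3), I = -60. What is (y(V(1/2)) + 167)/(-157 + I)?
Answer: -5841/6944 ≈ -0.84116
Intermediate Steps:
V(f) = f*(3 + f)
y(O) = O*(1 + O + 2*O**2) (y(O) = O*(1 + ((O**2 + O**2) + O)) = O*(1 + (2*O**2 + O)) = O*(1 + (O + 2*O**2)) = O*(1 + O + 2*O**2))
(y(V(1/2)) + 167)/(-157 + I) = (((3 + 1/2)/2)*(1 + (3 + 1/2)/2 + 2*((3 + 1/2)/2)**2) + 167)/(-157 - 60) = (((3 + 1/2)/2)*(1 + (3 + 1/2)/2 + 2*((3 + 1/2)/2)**2) + 167)/(-217) = (((1/2)*(7/2))*(1 + (1/2)*(7/2) + 2*((1/2)*(7/2))**2) + 167)*(-1/217) = (7*(1 + 7/4 + 2*(7/4)**2)/4 + 167)*(-1/217) = (7*(1 + 7/4 + 2*(49/16))/4 + 167)*(-1/217) = (7*(1 + 7/4 + 49/8)/4 + 167)*(-1/217) = ((7/4)*(71/8) + 167)*(-1/217) = (497/32 + 167)*(-1/217) = (5841/32)*(-1/217) = -5841/6944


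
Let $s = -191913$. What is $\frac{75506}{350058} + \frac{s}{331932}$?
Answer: $- \frac{7019637227}{19365908676} \approx -0.36247$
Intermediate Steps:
$\frac{75506}{350058} + \frac{s}{331932} = \frac{75506}{350058} - \frac{191913}{331932} = 75506 \cdot \frac{1}{350058} - \frac{63971}{110644} = \frac{37753}{175029} - \frac{63971}{110644} = - \frac{7019637227}{19365908676}$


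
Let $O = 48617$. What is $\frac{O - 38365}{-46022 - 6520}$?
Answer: $- \frac{5126}{26271} \approx -0.19512$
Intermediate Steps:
$\frac{O - 38365}{-46022 - 6520} = \frac{48617 - 38365}{-46022 - 6520} = \frac{10252}{-52542} = 10252 \left(- \frac{1}{52542}\right) = - \frac{5126}{26271}$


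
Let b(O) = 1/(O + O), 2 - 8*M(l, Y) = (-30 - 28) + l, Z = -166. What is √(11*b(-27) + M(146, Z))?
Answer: 13*I*√21/18 ≈ 3.3096*I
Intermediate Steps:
M(l, Y) = 15/2 - l/8 (M(l, Y) = ¼ - ((-30 - 28) + l)/8 = ¼ - (-58 + l)/8 = ¼ + (29/4 - l/8) = 15/2 - l/8)
b(O) = 1/(2*O)
√(11*b(-27) + M(146, Z)) = √(11*((½)/(-27)) + (15/2 - ⅛*146)) = √(11*((½)*(-1/27)) + (15/2 - 73/4)) = √(11*(-1/54) - 43/4) = √(-11/54 - 43/4) = √(-1183/108) = 13*I*√21/18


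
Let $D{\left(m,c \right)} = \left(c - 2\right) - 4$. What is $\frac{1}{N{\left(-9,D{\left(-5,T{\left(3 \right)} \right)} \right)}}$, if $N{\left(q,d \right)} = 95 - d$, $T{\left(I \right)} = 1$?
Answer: $\frac{1}{100} \approx 0.01$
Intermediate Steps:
$D{\left(m,c \right)} = -6 + c$ ($D{\left(m,c \right)} = \left(-2 + c\right) - 4 = -6 + c$)
$\frac{1}{N{\left(-9,D{\left(-5,T{\left(3 \right)} \right)} \right)}} = \frac{1}{95 - \left(-6 + 1\right)} = \frac{1}{95 - -5} = \frac{1}{95 + 5} = \frac{1}{100}$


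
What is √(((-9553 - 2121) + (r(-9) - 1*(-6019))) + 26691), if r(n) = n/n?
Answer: √21037 ≈ 145.04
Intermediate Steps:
r(n) = 1
√(((-9553 - 2121) + (r(-9) - 1*(-6019))) + 26691) = √(((-9553 - 2121) + (1 - 1*(-6019))) + 26691) = √((-11674 + (1 + 6019)) + 26691) = √((-11674 + 6020) + 26691) = √(-5654 + 26691) = √21037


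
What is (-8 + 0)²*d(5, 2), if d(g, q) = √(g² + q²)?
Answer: 64*√29 ≈ 344.65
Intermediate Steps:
(-8 + 0)²*d(5, 2) = (-8 + 0)²*√(5² + 2²) = (-8)²*√(25 + 4) = 64*√29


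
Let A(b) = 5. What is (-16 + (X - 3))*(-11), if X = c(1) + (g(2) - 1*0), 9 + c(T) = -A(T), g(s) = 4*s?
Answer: 275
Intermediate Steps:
c(T) = -14 (c(T) = -9 - 1*5 = -9 - 5 = -14)
X = -6 (X = -14 + (4*2 - 1*0) = -14 + (8 + 0) = -14 + 8 = -6)
(-16 + (X - 3))*(-11) = (-16 + (-6 - 3))*(-11) = (-16 - 9)*(-11) = -25*(-11) = 275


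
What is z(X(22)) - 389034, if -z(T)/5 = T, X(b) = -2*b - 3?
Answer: -388799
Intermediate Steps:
X(b) = -3 - 2*b
z(T) = -5*T
z(X(22)) - 389034 = -5*(-3 - 2*22) - 389034 = -5*(-3 - 44) - 389034 = -5*(-47) - 389034 = 235 - 389034 = -388799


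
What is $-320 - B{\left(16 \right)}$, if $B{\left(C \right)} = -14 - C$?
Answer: $-290$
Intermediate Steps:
$-320 - B{\left(16 \right)} = -320 - \left(-14 - 16\right) = -320 - -30 = -320 + 30 = -290$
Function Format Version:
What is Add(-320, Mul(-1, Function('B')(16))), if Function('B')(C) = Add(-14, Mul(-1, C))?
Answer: -290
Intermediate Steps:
Add(-320, Mul(-1, Function('B')(16))) = Add(-320, Mul(-1, Add(-14, Mul(-1, 16)))) = Add(-320, Mul(-1, Add(-14, -16))) = Add(-320, Mul(-1, -30)) = Add(-320, 30) = -290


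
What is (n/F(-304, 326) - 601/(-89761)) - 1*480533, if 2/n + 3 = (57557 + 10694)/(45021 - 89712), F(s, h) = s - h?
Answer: -130902986478314089/272412068460 ≈ -4.8053e+5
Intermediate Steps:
n = -44691/101162 (n = 2/(-3 + (57557 + 10694)/(45021 - 89712)) = 2/(-3 + 68251/(-44691)) = 2/(-3 + 68251*(-1/44691)) = 2/(-3 - 68251/44691) = 2/(-202324/44691) = 2*(-44691/202324) = -44691/101162 ≈ -0.44178)
(n/F(-304, 326) - 601/(-89761)) - 1*480533 = (-44691/(101162*(-304 - 1*326)) - 601/(-89761)) - 1*480533 = (-44691/(101162*(-304 - 326)) - 601*(-1/89761)) - 480533 = (-44691/101162/(-630) + 601/89761) - 480533 = (-44691/101162*(-1/630) + 601/89761) - 480533 = (14897/21244020 + 601/89761) - 480533 = 2014975091/272412068460 - 480533 = -130902986478314089/272412068460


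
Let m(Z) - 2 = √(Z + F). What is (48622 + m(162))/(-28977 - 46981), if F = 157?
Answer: -24312/37979 - √319/75958 ≈ -0.64038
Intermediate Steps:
m(Z) = 2 + √(157 + Z) (m(Z) = 2 + √(Z + 157) = 2 + √(157 + Z))
(48622 + m(162))/(-28977 - 46981) = (48622 + (2 + √(157 + 162)))/(-28977 - 46981) = (48622 + (2 + √319))/(-75958) = (48624 + √319)*(-1/75958) = -24312/37979 - √319/75958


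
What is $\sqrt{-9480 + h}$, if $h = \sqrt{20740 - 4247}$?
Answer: $\sqrt{-9480 + \sqrt{16493}} \approx 96.703 i$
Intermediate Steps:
$h = \sqrt{16493} \approx 128.43$
$\sqrt{-9480 + h} = \sqrt{-9480 + \sqrt{16493}}$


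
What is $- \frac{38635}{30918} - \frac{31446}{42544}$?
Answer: $- \frac{653983717}{328843848} \approx -1.9887$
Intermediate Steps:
$- \frac{38635}{30918} - \frac{31446}{42544} = \left(-38635\right) \frac{1}{30918} - \frac{15723}{21272} = - \frac{38635}{30918} - \frac{15723}{21272} = - \frac{653983717}{328843848}$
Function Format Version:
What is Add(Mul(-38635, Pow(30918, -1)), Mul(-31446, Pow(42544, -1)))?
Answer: Rational(-653983717, 328843848) ≈ -1.9887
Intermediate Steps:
Add(Mul(-38635, Pow(30918, -1)), Mul(-31446, Pow(42544, -1))) = Add(Mul(-38635, Rational(1, 30918)), Mul(-31446, Rational(1, 42544))) = Add(Rational(-38635, 30918), Rational(-15723, 21272)) = Rational(-653983717, 328843848)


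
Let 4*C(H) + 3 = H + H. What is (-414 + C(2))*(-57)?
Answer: 94335/4 ≈ 23584.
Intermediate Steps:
C(H) = -¾ + H/2 (C(H) = -¾ + (H + H)/4 = -¾ + (2*H)/4 = -¾ + H/2)
(-414 + C(2))*(-57) = (-414 + (-¾ + (½)*2))*(-57) = (-414 + (-¾ + 1))*(-57) = (-414 + ¼)*(-57) = -1655/4*(-57) = 94335/4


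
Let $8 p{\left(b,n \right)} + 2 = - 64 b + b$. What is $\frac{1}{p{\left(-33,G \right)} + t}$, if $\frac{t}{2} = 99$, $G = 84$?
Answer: $\frac{8}{3661} \approx 0.0021852$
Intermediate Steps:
$p{\left(b,n \right)} = - \frac{1}{4} - \frac{63 b}{8}$ ($p{\left(b,n \right)} = - \frac{1}{4} + \frac{- 64 b + b}{8} = - \frac{1}{4} + \frac{\left(-63\right) b}{8} = - \frac{1}{4} - \frac{63 b}{8}$)
$t = 198$ ($t = 2 \cdot 99 = 198$)
$\frac{1}{p{\left(-33,G \right)} + t} = \frac{1}{\left(- \frac{1}{4} - - \frac{2079}{8}\right) + 198} = \frac{1}{\left(- \frac{1}{4} + \frac{2079}{8}\right) + 198} = \frac{1}{\frac{2077}{8} + 198} = \frac{1}{\frac{3661}{8}} = \frac{8}{3661}$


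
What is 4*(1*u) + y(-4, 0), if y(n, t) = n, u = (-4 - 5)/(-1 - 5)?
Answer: 2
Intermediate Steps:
u = 3/2 (u = -9/(-6) = -9*(-⅙) = 3/2 ≈ 1.5000)
4*(1*u) + y(-4, 0) = 4*(1*(3/2)) - 4 = 4*(3/2) - 4 = 6 - 4 = 2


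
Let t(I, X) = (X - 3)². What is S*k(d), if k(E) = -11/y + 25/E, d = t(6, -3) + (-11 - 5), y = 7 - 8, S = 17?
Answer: 833/4 ≈ 208.25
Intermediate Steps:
t(I, X) = (-3 + X)²
y = -1
d = 20 (d = (-3 - 3)² + (-11 - 5) = (-6)² - 16 = 36 - 16 = 20)
k(E) = 11 + 25/E (k(E) = -11/(-1) + 25/E = -11*(-1) + 25/E = 11 + 25/E)
S*k(d) = 17*(11 + 25/20) = 17*(11 + 25*(1/20)) = 17*(11 + 5/4) = 17*(49/4) = 833/4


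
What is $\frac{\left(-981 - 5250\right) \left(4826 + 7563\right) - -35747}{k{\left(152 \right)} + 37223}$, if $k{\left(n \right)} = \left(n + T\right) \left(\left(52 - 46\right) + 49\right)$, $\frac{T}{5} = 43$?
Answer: $- \frac{4822507}{3588} \approx -1344.1$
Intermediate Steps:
$T = 215$ ($T = 5 \cdot 43 = 215$)
$k{\left(n \right)} = 11825 + 55 n$ ($k{\left(n \right)} = \left(n + 215\right) \left(\left(52 - 46\right) + 49\right) = \left(215 + n\right) \left(6 + 49\right) = \left(215 + n\right) 55 = 11825 + 55 n$)
$\frac{\left(-981 - 5250\right) \left(4826 + 7563\right) - -35747}{k{\left(152 \right)} + 37223} = \frac{\left(-981 - 5250\right) \left(4826 + 7563\right) - -35747}{\left(11825 + 55 \cdot 152\right) + 37223} = \frac{\left(-6231\right) 12389 + 35747}{\left(11825 + 8360\right) + 37223} = \frac{-77195859 + 35747}{20185 + 37223} = - \frac{77160112}{57408} = \left(-77160112\right) \frac{1}{57408} = - \frac{4822507}{3588}$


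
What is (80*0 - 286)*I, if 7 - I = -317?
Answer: -92664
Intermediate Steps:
I = 324 (I = 7 - 1*(-317) = 7 + 317 = 324)
(80*0 - 286)*I = (80*0 - 286)*324 = (0 - 286)*324 = -286*324 = -92664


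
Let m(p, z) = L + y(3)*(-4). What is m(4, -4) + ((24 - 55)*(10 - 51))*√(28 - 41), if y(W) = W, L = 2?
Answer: -10 + 1271*I*√13 ≈ -10.0 + 4582.7*I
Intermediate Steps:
m(p, z) = -10 (m(p, z) = 2 + 3*(-4) = 2 - 12 = -10)
m(4, -4) + ((24 - 55)*(10 - 51))*√(28 - 41) = -10 + ((24 - 55)*(10 - 51))*√(28 - 41) = -10 + (-31*(-41))*√(-13) = -10 + 1271*(I*√13) = -10 + 1271*I*√13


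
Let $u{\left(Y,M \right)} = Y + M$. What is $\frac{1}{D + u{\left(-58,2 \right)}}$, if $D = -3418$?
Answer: $- \frac{1}{3474} \approx -0.00028785$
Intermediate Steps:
$u{\left(Y,M \right)} = M + Y$
$\frac{1}{D + u{\left(-58,2 \right)}} = \frac{1}{-3418 + \left(2 - 58\right)} = \frac{1}{-3418 - 56} = \frac{1}{-3474} = - \frac{1}{3474}$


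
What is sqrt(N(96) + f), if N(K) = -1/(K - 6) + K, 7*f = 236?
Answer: sqrt(5719910)/210 ≈ 11.389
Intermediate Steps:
f = 236/7 (f = (1/7)*236 = 236/7 ≈ 33.714)
N(K) = K - 1/(-6 + K) (N(K) = -1/(-6 + K) + K = K - 1/(-6 + K))
sqrt(N(96) + f) = sqrt((-1 + 96**2 - 6*96)/(-6 + 96) + 236/7) = sqrt((-1 + 9216 - 576)/90 + 236/7) = sqrt((1/90)*8639 + 236/7) = sqrt(8639/90 + 236/7) = sqrt(81713/630) = sqrt(5719910)/210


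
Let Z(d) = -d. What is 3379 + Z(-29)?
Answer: 3408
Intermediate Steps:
3379 + Z(-29) = 3379 - 1*(-29) = 3379 + 29 = 3408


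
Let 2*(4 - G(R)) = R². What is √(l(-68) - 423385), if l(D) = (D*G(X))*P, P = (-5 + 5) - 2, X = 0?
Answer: I*√422841 ≈ 650.26*I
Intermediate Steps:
G(R) = 4 - R²/2
P = -2 (P = 0 - 2 = -2)
l(D) = -8*D (l(D) = (D*(4 - ½*0²))*(-2) = (D*(4 - ½*0))*(-2) = (D*(4 + 0))*(-2) = (D*4)*(-2) = (4*D)*(-2) = -8*D)
√(l(-68) - 423385) = √(-8*(-68) - 423385) = √(544 - 423385) = √(-422841) = I*√422841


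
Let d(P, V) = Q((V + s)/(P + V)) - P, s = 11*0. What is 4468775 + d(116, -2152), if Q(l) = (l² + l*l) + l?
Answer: 1157745495109/259081 ≈ 4.4687e+6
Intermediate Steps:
s = 0
Q(l) = l + 2*l² (Q(l) = (l² + l²) + l = 2*l² + l = l + 2*l²)
d(P, V) = -P + V*(1 + 2*V/(P + V))/(P + V) (d(P, V) = ((V + 0)/(P + V))*(1 + 2*((V + 0)/(P + V))) - P = (V/(P + V))*(1 + 2*(V/(P + V))) - P = (V/(P + V))*(1 + 2*V/(P + V)) - P = V*(1 + 2*V/(P + V))/(P + V) - P = -P + V*(1 + 2*V/(P + V))/(P + V))
4468775 + d(116, -2152) = 4468775 + (-2152*(116 + 3*(-2152)) - 1*116*(116 - 2152)²)/(116 - 2152)² = 4468775 + (-2152*(116 - 6456) - 1*116*(-2036)²)/(-2036)² = 4468775 + (-2152*(-6340) - 1*116*4145296)/4145296 = 4468775 + (13643680 - 480854336)/4145296 = 4468775 + (1/4145296)*(-467210656) = 4468775 - 29200666/259081 = 1157745495109/259081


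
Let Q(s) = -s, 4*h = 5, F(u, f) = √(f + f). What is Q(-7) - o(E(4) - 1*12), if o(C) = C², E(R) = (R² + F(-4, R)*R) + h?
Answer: -2377/16 - 84*√2 ≈ -267.36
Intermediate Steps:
F(u, f) = √2*√f (F(u, f) = √(2*f) = √2*√f)
h = 5/4 (h = (¼)*5 = 5/4 ≈ 1.2500)
E(R) = 5/4 + R² + √2*R^(3/2) (E(R) = (R² + (√2*√R)*R) + 5/4 = (R² + √2*R^(3/2)) + 5/4 = 5/4 + R² + √2*R^(3/2))
Q(-7) - o(E(4) - 1*12) = -1*(-7) - ((5/4 + 4² + √2*4^(3/2)) - 1*12)² = 7 - ((5/4 + 16 + √2*8) - 12)² = 7 - ((5/4 + 16 + 8*√2) - 12)² = 7 - ((69/4 + 8*√2) - 12)² = 7 - (21/4 + 8*√2)²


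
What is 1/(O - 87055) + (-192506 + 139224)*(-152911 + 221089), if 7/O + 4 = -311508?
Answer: -98512939112735256244/27118677167 ≈ -3.6327e+9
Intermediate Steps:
O = -7/311512 (O = 7/(-4 - 311508) = 7/(-311512) = 7*(-1/311512) = -7/311512 ≈ -2.2471e-5)
1/(O - 87055) + (-192506 + 139224)*(-152911 + 221089) = 1/(-7/311512 - 87055) + (-192506 + 139224)*(-152911 + 221089) = 1/(-27118677167/311512) - 53282*68178 = -311512/27118677167 - 3632660196 = -98512939112735256244/27118677167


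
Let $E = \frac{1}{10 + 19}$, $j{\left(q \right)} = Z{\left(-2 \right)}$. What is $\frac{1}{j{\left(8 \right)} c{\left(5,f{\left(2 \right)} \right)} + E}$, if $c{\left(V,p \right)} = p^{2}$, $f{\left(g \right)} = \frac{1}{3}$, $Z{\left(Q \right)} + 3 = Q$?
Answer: $- \frac{261}{136} \approx -1.9191$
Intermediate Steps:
$Z{\left(Q \right)} = -3 + Q$
$j{\left(q \right)} = -5$ ($j{\left(q \right)} = -3 - 2 = -5$)
$f{\left(g \right)} = \frac{1}{3}$
$E = \frac{1}{29} \approx 0.034483$
$\frac{1}{j{\left(8 \right)} c{\left(5,f{\left(2 \right)} \right)} + E} = \frac{1}{- \frac{5}{9} + \frac{1}{29}} = \frac{1}{- \frac{136}{261}} = - \frac{261}{136}$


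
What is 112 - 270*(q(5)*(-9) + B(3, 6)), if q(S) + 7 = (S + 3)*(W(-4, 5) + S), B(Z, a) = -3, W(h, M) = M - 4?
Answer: 100552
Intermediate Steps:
W(h, M) = -4 + M
q(S) = -7 + (1 + S)*(3 + S) (q(S) = -7 + (S + 3)*((-4 + 5) + S) = -7 + (3 + S)*(1 + S) = -7 + (1 + S)*(3 + S))
112 - 270*(q(5)*(-9) + B(3, 6)) = 112 - 270*((-4 + 5² + 4*5)*(-9) - 3) = 112 - 270*((-4 + 25 + 20)*(-9) - 3) = 112 - 270*(41*(-9) - 3) = 112 - 270*(-369 - 3) = 112 - 270*(-372) = 112 + 100440 = 100552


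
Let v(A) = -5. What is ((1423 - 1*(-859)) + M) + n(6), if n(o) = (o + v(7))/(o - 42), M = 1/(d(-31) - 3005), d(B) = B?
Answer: 5196050/2277 ≈ 2282.0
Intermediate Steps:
M = -1/3036 (M = 1/(-31 - 3005) = 1/(-3036) = -1/3036 ≈ -0.00032938)
n(o) = (-5 + o)/(-42 + o) (n(o) = (o - 5)/(o - 42) = (-5 + o)/(-42 + o))
((1423 - 1*(-859)) + M) + n(6) = ((1423 - 1*(-859)) - 1/3036) + (-5 + 6)/(-42 + 6) = ((1423 + 859) - 1/3036) + 1/(-36) = (2282 - 1/3036) - 1/36*1 = 6928151/3036 - 1/36 = 5196050/2277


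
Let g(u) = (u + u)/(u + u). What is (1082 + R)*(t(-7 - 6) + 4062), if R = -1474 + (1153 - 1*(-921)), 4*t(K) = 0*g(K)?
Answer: 6832284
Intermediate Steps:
g(u) = 1 (g(u) = (2*u)/((2*u)) = (2*u)*(1/(2*u)) = 1)
t(K) = 0 (t(K) = (0*1)/4 = (¼)*0 = 0)
R = 600 (R = -1474 + (1153 + 921) = -1474 + 2074 = 600)
(1082 + R)*(t(-7 - 6) + 4062) = (1082 + 600)*(0 + 4062) = 1682*4062 = 6832284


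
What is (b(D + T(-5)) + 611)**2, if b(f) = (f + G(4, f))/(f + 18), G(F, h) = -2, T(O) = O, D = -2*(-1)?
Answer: 3356224/9 ≈ 3.7291e+5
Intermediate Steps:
D = 2
b(f) = (-2 + f)/(18 + f) (b(f) = (f - 2)/(f + 18) = (-2 + f)/(18 + f))
(b(D + T(-5)) + 611)**2 = ((-2 + (2 - 5))/(18 + (2 - 5)) + 611)**2 = ((-2 - 3)/(18 - 3) + 611)**2 = (-5/15 + 611)**2 = ((1/15)*(-5) + 611)**2 = (-1/3 + 611)**2 = (1832/3)**2 = 3356224/9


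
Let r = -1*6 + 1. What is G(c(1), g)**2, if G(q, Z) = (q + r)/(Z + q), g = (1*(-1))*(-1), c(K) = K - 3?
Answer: 49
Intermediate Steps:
c(K) = -3 + K
r = -5 (r = -6 + 1 = -5)
g = 1 (g = -1*(-1) = 1)
G(q, Z) = (-5 + q)/(Z + q) (G(q, Z) = (q - 5)/(Z + q) = (-5 + q)/(Z + q))
G(c(1), g)**2 = ((-5 + (-3 + 1))/(1 + (-3 + 1)))**2 = ((-5 - 2)/(1 - 2))**2 = (-7/(-1))**2 = (-1*(-7))**2 = 7**2 = 49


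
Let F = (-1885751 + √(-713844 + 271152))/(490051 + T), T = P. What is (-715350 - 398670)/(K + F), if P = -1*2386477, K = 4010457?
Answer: -16067886725886442907501160/57844190205273518223822181 - 12675938955120*I*√12297/57844190205273518223822181 ≈ -0.27778 - 2.4301e-11*I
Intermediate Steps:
P = -2386477
T = -2386477
F = 269393/270918 - I*√12297/316071 (F = (-1885751 + √(-713844 + 271152))/(490051 - 2386477) = (-1885751 + √(-442692))/(-1896426) = (-1885751 + 6*I*√12297)*(-1/1896426) = 269393/270918 - I*√12297/316071 ≈ 0.99437 - 0.00035084*I)
(-715350 - 398670)/(K + F) = (-715350 - 398670)/(4010457 + (269393/270918 - I*√12297/316071)) = -1114020/(1086505258919/270918 - I*√12297/316071)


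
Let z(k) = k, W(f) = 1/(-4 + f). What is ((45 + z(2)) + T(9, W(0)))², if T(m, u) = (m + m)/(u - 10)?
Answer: 3441025/1681 ≈ 2047.0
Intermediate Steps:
T(m, u) = 2*m/(-10 + u) (T(m, u) = (2*m)/(-10 + u) = 2*m/(-10 + u))
((45 + z(2)) + T(9, W(0)))² = ((45 + 2) + 2*9/(-10 + 1/(-4 + 0)))² = (47 + 2*9/(-10 + 1/(-4)))² = (47 + 2*9/(-10 - ¼))² = (47 + 2*9/(-41/4))² = (47 + 2*9*(-4/41))² = (47 - 72/41)² = (1855/41)² = 3441025/1681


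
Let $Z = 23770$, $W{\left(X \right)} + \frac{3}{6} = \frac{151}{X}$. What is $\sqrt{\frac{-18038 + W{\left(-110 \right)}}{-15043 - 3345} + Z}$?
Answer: $\frac{\sqrt{6078290940470155}}{505670} \approx 154.18$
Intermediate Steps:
$W{\left(X \right)} = - \frac{1}{2} + \frac{151}{X}$
$\sqrt{\frac{-18038 + W{\left(-110 \right)}}{-15043 - 3345} + Z} = \sqrt{\frac{-18038 + \frac{302 - -110}{2 \left(-110\right)}}{-15043 - 3345} + 23770} = \sqrt{\frac{-18038 + \frac{1}{2} \left(- \frac{1}{110}\right) \left(302 + 110\right)}{-18388} + 23770} = \sqrt{\left(-18038 + \frac{1}{2} \left(- \frac{1}{110}\right) 412\right) \left(- \frac{1}{18388}\right) + 23770} = \sqrt{\left(-18038 - \frac{103}{55}\right) \left(- \frac{1}{18388}\right) + 23770} = \sqrt{\left(- \frac{992193}{55}\right) \left(- \frac{1}{18388}\right) + 23770} = \sqrt{\frac{992193}{1011340} + 23770} = \sqrt{\frac{24040543993}{1011340}} = \frac{\sqrt{6078290940470155}}{505670}$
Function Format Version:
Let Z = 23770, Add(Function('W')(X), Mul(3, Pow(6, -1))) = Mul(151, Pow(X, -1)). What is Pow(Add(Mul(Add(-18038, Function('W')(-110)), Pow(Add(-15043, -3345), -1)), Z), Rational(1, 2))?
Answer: Mul(Rational(1, 505670), Pow(6078290940470155, Rational(1, 2))) ≈ 154.18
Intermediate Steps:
Function('W')(X) = Add(Rational(-1, 2), Mul(151, Pow(X, -1)))
Pow(Add(Mul(Add(-18038, Function('W')(-110)), Pow(Add(-15043, -3345), -1)), Z), Rational(1, 2)) = Pow(Add(Mul(Add(-18038, Mul(Rational(1, 2), Pow(-110, -1), Add(302, Mul(-1, -110)))), Pow(Add(-15043, -3345), -1)), 23770), Rational(1, 2)) = Pow(Add(Mul(Add(-18038, Mul(Rational(1, 2), Rational(-1, 110), Add(302, 110))), Pow(-18388, -1)), 23770), Rational(1, 2)) = Pow(Add(Mul(Add(-18038, Mul(Rational(1, 2), Rational(-1, 110), 412)), Rational(-1, 18388)), 23770), Rational(1, 2)) = Pow(Add(Mul(Add(-18038, Rational(-103, 55)), Rational(-1, 18388)), 23770), Rational(1, 2)) = Pow(Add(Mul(Rational(-992193, 55), Rational(-1, 18388)), 23770), Rational(1, 2)) = Pow(Add(Rational(992193, 1011340), 23770), Rational(1, 2)) = Pow(Rational(24040543993, 1011340), Rational(1, 2)) = Mul(Rational(1, 505670), Pow(6078290940470155, Rational(1, 2)))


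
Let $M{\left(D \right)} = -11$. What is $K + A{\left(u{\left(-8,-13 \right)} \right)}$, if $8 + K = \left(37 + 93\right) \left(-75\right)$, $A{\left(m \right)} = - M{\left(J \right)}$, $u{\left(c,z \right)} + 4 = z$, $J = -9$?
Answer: $-9747$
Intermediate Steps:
$u{\left(c,z \right)} = -4 + z$
$A{\left(m \right)} = 11$ ($A{\left(m \right)} = \left(-1\right) \left(-11\right) = 11$)
$K = -9758$ ($K = -8 + \left(37 + 93\right) \left(-75\right) = -8 + 130 \left(-75\right) = -8 - 9750 = -9758$)
$K + A{\left(u{\left(-8,-13 \right)} \right)} = -9758 + 11 = -9747$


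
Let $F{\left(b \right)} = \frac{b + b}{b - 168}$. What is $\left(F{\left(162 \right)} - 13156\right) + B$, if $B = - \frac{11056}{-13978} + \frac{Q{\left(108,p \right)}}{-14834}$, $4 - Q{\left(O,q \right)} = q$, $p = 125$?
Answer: $- \frac{1369461603439}{103674826} \approx -13209.0$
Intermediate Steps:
$F{\left(b \right)} = \frac{2 b}{-168 + b}$
$Q{\left(O,q \right)} = 4 - q$
$B = \frac{82848021}{103674826}$ ($B = - \frac{11056}{-13978} + \frac{4 - 125}{-14834} = \left(-11056\right) \left(- \frac{1}{13978}\right) + \left(4 - 125\right) \left(- \frac{1}{14834}\right) = \frac{5528}{6989} - - \frac{121}{14834} = \frac{5528}{6989} + \frac{121}{14834} = \frac{82848021}{103674826} \approx 0.79911$)
$\left(F{\left(162 \right)} - 13156\right) + B = \left(2 \cdot 162 \frac{1}{-168 + 162} - 13156\right) + \frac{82848021}{103674826} = \left(2 \cdot 162 \frac{1}{-6} - 13156\right) + \frac{82848021}{103674826} = \left(2 \cdot 162 \left(- \frac{1}{6}\right) - 13156\right) + \frac{82848021}{103674826} = \left(-54 - 13156\right) + \frac{82848021}{103674826} = -13210 + \frac{82848021}{103674826} = - \frac{1369461603439}{103674826}$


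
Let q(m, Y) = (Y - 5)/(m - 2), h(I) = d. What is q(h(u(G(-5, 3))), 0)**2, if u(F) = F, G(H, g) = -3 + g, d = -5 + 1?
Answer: 25/36 ≈ 0.69444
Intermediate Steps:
d = -4
h(I) = -4
q(m, Y) = (-5 + Y)/(-2 + m)
q(h(u(G(-5, 3))), 0)**2 = ((-5 + 0)/(-2 - 4))**2 = (-5/(-6))**2 = (-1/6*(-5))**2 = (5/6)**2 = 25/36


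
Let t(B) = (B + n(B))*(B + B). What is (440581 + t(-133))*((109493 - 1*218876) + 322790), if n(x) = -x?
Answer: 94023069467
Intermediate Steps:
t(B) = 0 (t(B) = (B - B)*(B + B) = 0*(2*B) = 0)
(440581 + t(-133))*((109493 - 1*218876) + 322790) = (440581 + 0)*((109493 - 1*218876) + 322790) = 440581*((109493 - 218876) + 322790) = 440581*(-109383 + 322790) = 440581*213407 = 94023069467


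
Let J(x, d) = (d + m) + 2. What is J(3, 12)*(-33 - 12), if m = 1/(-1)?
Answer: -585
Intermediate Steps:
m = -1
J(x, d) = 1 + d (J(x, d) = (d - 1) + 2 = (-1 + d) + 2 = 1 + d)
J(3, 12)*(-33 - 12) = (1 + 12)*(-33 - 12) = 13*(-45) = -585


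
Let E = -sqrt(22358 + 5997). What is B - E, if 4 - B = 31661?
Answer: -31657 + sqrt(28355) ≈ -31489.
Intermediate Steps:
B = -31657 (B = 4 - 1*31661 = 4 - 31661 = -31657)
E = -sqrt(28355) ≈ -168.39
B - E = -31657 - (-1)*sqrt(28355) = -31657 + sqrt(28355)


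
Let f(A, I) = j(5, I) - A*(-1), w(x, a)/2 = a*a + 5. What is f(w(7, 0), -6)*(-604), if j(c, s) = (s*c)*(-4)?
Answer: -78520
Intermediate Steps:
w(x, a) = 10 + 2*a² (w(x, a) = 2*(a*a + 5) = 2*(a² + 5) = 2*(5 + a²) = 10 + 2*a²)
j(c, s) = -4*c*s (j(c, s) = (c*s)*(-4) = -4*c*s)
f(A, I) = A - 20*I (f(A, I) = -4*5*I - A*(-1) = -20*I - (-1)*A = -20*I + A = A - 20*I)
f(w(7, 0), -6)*(-604) = ((10 + 2*0²) - 20*(-6))*(-604) = ((10 + 2*0) + 120)*(-604) = ((10 + 0) + 120)*(-604) = (10 + 120)*(-604) = 130*(-604) = -78520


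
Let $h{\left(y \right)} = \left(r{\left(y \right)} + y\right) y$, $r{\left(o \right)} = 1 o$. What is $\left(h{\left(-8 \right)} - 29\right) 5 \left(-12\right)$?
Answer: $-5940$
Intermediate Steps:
$r{\left(o \right)} = o$
$h{\left(y \right)} = 2 y^{2}$ ($h{\left(y \right)} = \left(y + y\right) y = 2 y y = 2 y^{2}$)
$\left(h{\left(-8 \right)} - 29\right) 5 \left(-12\right) = \left(2 \left(-8\right)^{2} - 29\right) 5 \left(-12\right) = \left(2 \cdot 64 - 29\right) \left(-60\right) = \left(128 - 29\right) \left(-60\right) = 99 \left(-60\right) = -5940$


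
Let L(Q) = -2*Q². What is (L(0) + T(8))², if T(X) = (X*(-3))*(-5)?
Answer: 14400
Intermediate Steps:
T(X) = 15*X (T(X) = -3*X*(-5) = 15*X)
(L(0) + T(8))² = (-2*0² + 15*8)² = (-2*0 + 120)² = (0 + 120)² = 120² = 14400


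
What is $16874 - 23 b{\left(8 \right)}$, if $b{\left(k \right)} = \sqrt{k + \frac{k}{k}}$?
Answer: $16805$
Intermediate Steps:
$b{\left(k \right)} = \sqrt{1 + k}$ ($b{\left(k \right)} = \sqrt{k + 1} = \sqrt{1 + k}$)
$16874 - 23 b{\left(8 \right)} = 16874 - 23 \sqrt{1 + 8} = 16874 - 23 \sqrt{9} = 16874 - 23 \cdot 3 = 16874 - 69 = 16805$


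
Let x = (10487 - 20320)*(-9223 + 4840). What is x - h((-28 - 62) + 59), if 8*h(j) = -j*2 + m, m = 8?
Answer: 172392121/4 ≈ 4.3098e+7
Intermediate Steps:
h(j) = 1 - j/4 (h(j) = (-j*2 + 8)/8 = (-2*j + 8)/8 = (8 - 2*j)/8 = 1 - j/4)
x = 43098039 (x = -9833*(-4383) = 43098039)
x - h((-28 - 62) + 59) = 43098039 - (1 - ((-28 - 62) + 59)/4) = 43098039 - (1 - (-90 + 59)/4) = 43098039 - (1 - ¼*(-31)) = 43098039 - (1 + 31/4) = 43098039 - 1*35/4 = 43098039 - 35/4 = 172392121/4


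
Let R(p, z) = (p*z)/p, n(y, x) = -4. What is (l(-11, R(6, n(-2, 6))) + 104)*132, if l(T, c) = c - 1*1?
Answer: 13068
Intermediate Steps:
R(p, z) = z
l(T, c) = -1 + c (l(T, c) = c - 1 = -1 + c)
(l(-11, R(6, n(-2, 6))) + 104)*132 = ((-1 - 4) + 104)*132 = (-5 + 104)*132 = 99*132 = 13068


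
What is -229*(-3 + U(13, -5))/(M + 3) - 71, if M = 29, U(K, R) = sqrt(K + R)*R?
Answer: -1585/32 + 1145*sqrt(2)/16 ≈ 51.673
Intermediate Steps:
U(K, R) = R*sqrt(K + R)
-229*(-3 + U(13, -5))/(M + 3) - 71 = -229*(-3 - 5*sqrt(13 - 5))/(29 + 3) - 71 = -229*(-3 - 10*sqrt(2))/32 - 71 = -229*(-3/32 - 5*sqrt(2)/16) - 71 = (687/32 + 1145*sqrt(2)/16) - 71 = -1585/32 + 1145*sqrt(2)/16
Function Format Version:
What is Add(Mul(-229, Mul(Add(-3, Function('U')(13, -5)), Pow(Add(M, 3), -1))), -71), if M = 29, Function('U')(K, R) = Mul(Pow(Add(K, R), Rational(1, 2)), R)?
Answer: Add(Rational(-1585, 32), Mul(Rational(1145, 16), Pow(2, Rational(1, 2)))) ≈ 51.673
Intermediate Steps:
Function('U')(K, R) = Mul(R, Pow(Add(K, R), Rational(1, 2)))
Add(Mul(-229, Mul(Add(-3, Function('U')(13, -5)), Pow(Add(M, 3), -1))), -71) = Add(Mul(-229, Mul(Add(-3, Mul(-5, Pow(Add(13, -5), Rational(1, 2)))), Pow(Add(29, 3), -1))), -71) = Add(Mul(-229, Mul(Add(-3, Mul(-5, Pow(8, Rational(1, 2)))), Pow(32, -1))), -71) = Add(Mul(-229, Mul(Add(-3, Mul(-5, Mul(2, Pow(2, Rational(1, 2))))), Rational(1, 32))), -71) = Add(Mul(-229, Mul(Add(-3, Mul(-10, Pow(2, Rational(1, 2)))), Rational(1, 32))), -71) = Add(Mul(-229, Add(Rational(-3, 32), Mul(Rational(-5, 16), Pow(2, Rational(1, 2))))), -71) = Add(Add(Rational(687, 32), Mul(Rational(1145, 16), Pow(2, Rational(1, 2)))), -71) = Add(Rational(-1585, 32), Mul(Rational(1145, 16), Pow(2, Rational(1, 2))))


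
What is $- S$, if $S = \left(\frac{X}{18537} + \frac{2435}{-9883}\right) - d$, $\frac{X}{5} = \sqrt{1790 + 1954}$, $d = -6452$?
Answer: $- \frac{63762681}{9883} - \frac{20 \sqrt{26}}{6179} \approx -6451.8$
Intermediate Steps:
$X = 60 \sqrt{26}$ ($X = 5 \sqrt{1790 + 1954} = 5 \sqrt{3744} = 5 \cdot 12 \sqrt{26} = 60 \sqrt{26} \approx 305.94$)
$S = \frac{63762681}{9883} + \frac{20 \sqrt{26}}{6179}$ ($S = \left(\frac{60 \sqrt{26}}{18537} + \frac{2435}{-9883}\right) - -6452 = \left(60 \sqrt{26} \cdot \frac{1}{18537} + 2435 \left(- \frac{1}{9883}\right)\right) + 6452 = \left(\frac{20 \sqrt{26}}{6179} - \frac{2435}{9883}\right) + 6452 = \left(- \frac{2435}{9883} + \frac{20 \sqrt{26}}{6179}\right) + 6452 = \frac{63762681}{9883} + \frac{20 \sqrt{26}}{6179} \approx 6451.8$)
$- S = - (\frac{63762681}{9883} + \frac{20 \sqrt{26}}{6179}) = - \frac{63762681}{9883} - \frac{20 \sqrt{26}}{6179}$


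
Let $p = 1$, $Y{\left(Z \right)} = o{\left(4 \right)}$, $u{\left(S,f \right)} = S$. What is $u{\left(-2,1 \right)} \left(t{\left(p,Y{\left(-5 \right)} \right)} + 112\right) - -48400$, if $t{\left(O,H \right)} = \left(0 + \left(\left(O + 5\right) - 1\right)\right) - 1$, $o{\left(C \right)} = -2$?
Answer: $48168$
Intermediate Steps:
$Y{\left(Z \right)} = -2$
$t{\left(O,H \right)} = 3 + O$ ($t{\left(O,H \right)} = \left(0 + \left(\left(5 + O\right) - 1\right)\right) - 1 = \left(0 + \left(4 + O\right)\right) - 1 = \left(4 + O\right) - 1 = 3 + O$)
$u{\left(-2,1 \right)} \left(t{\left(p,Y{\left(-5 \right)} \right)} + 112\right) - -48400 = - 2 \left(\left(3 + 1\right) + 112\right) - -48400 = - 2 \left(4 + 112\right) + 48400 = \left(-2\right) 116 + 48400 = -232 + 48400 = 48168$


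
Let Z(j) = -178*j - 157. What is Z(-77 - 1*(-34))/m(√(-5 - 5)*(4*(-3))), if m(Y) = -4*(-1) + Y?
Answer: 1071/52 + 3213*I*√10/52 ≈ 20.596 + 195.39*I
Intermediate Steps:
Z(j) = -157 - 178*j
m(Y) = 4 + Y
Z(-77 - 1*(-34))/m(√(-5 - 5)*(4*(-3))) = (-157 - 178*(-77 - 1*(-34)))/(4 + √(-5 - 5)*(4*(-3))) = (-157 - 178*(-77 + 34))/(4 + √(-10)*(-12)) = (-157 - 178*(-43))/(4 + (I*√10)*(-12)) = (-157 + 7654)/(4 - 12*I*√10) = 7497/(4 - 12*I*√10)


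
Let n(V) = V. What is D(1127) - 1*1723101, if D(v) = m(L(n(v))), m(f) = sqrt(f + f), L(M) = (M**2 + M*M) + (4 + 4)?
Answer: -1723101 + 2*sqrt(1270133) ≈ -1.7208e+6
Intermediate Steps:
L(M) = 8 + 2*M**2 (L(M) = (M**2 + M**2) + 8 = 2*M**2 + 8 = 8 + 2*M**2)
m(f) = sqrt(2)*sqrt(f) (m(f) = sqrt(2*f) = sqrt(2)*sqrt(f))
D(v) = sqrt(2)*sqrt(8 + 2*v**2)
D(1127) - 1*1723101 = 2*sqrt(4 + 1127**2) - 1*1723101 = 2*sqrt(4 + 1270129) - 1723101 = 2*sqrt(1270133) - 1723101 = -1723101 + 2*sqrt(1270133)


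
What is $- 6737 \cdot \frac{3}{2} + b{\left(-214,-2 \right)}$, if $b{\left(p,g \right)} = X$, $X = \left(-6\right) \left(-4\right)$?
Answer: $- \frac{20163}{2} \approx -10082.0$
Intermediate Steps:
$X = 24$
$b{\left(p,g \right)} = 24$
$- 6737 \cdot \frac{3}{2} + b{\left(-214,-2 \right)} = - 6737 \cdot \frac{3}{2} + 24 = - 6737 \cdot 3 \cdot \frac{1}{2} + 24 = \left(-6737\right) \frac{3}{2} + 24 = - \frac{20211}{2} + 24 = - \frac{20163}{2}$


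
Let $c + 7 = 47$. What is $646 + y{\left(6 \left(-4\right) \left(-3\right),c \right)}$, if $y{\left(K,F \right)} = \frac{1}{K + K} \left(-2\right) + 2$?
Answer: $\frac{46655}{72} \approx 647.99$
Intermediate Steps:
$c = 40$ ($c = -7 + 47 = 40$)
$y{\left(K,F \right)} = 2 - \frac{1}{K}$ ($y{\left(K,F \right)} = \frac{1}{2 K} \left(-2\right) + 2 = - \frac{1}{K} + 2 = 2 - \frac{1}{K}$)
$646 + y{\left(6 \left(-4\right) \left(-3\right),c \right)} = 646 + \left(2 - \frac{1}{6 \left(-4\right) \left(-3\right)}\right) = 646 + \left(2 - \frac{1}{\left(-24\right) \left(-3\right)}\right) = 646 + \left(2 - \frac{1}{72}\right) = 646 + \frac{143}{72} = \frac{46655}{72}$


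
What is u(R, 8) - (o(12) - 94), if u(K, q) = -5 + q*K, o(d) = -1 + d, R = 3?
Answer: 102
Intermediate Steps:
u(K, q) = -5 + K*q
u(R, 8) - (o(12) - 94) = (-5 + 3*8) - ((-1 + 12) - 94) = (-5 + 24) - (11 - 94) = 19 - 1*(-83) = 19 + 83 = 102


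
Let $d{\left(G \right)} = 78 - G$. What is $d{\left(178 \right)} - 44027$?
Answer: $-44127$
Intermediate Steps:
$d{\left(178 \right)} - 44027 = \left(78 - 178\right) - 44027 = -100 - 44027 = -44127$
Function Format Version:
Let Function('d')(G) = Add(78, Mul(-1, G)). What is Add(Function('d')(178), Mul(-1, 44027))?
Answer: -44127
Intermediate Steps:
Add(Function('d')(178), Mul(-1, 44027)) = Add(Add(78, Mul(-1, 178)), Mul(-1, 44027)) = Add(Add(78, -178), -44027) = Add(-100, -44027) = -44127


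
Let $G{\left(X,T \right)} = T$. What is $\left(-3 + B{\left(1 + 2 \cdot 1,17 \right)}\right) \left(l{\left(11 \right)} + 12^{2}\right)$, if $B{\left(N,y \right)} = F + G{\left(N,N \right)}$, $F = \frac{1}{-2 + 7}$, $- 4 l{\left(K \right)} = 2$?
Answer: $\frac{287}{10} \approx 28.7$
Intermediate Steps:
$l{\left(K \right)} = - \frac{1}{2}$ ($l{\left(K \right)} = \left(- \frac{1}{4}\right) 2 = - \frac{1}{2}$)
$F = \frac{1}{5} \approx 0.2$
$B{\left(N,y \right)} = \frac{1}{5} + N$
$\left(-3 + B{\left(1 + 2 \cdot 1,17 \right)}\right) \left(l{\left(11 \right)} + 12^{2}\right) = \left(-3 + \left(\frac{1}{5} + \left(1 + 2 \cdot 1\right)\right)\right) \left(- \frac{1}{2} + 12^{2}\right) = \left(-3 + \left(\frac{1}{5} + \left(1 + 2\right)\right)\right) \left(- \frac{1}{2} + 144\right) = \left(-3 + \left(\frac{1}{5} + 3\right)\right) \frac{287}{2} = \left(-3 + \frac{16}{5}\right) \frac{287}{2} = \frac{1}{5} \cdot \frac{287}{2} = \frac{287}{10}$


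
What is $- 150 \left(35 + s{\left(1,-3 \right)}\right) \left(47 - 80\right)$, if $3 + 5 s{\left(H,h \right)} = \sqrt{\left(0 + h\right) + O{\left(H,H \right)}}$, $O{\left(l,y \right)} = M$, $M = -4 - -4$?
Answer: $170280 + 990 i \sqrt{3} \approx 1.7028 \cdot 10^{5} + 1714.7 i$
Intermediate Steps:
$M = 0$ ($M = -4 + 4 = 0$)
$O{\left(l,y \right)} = 0$
$s{\left(H,h \right)} = - \frac{3}{5} + \frac{\sqrt{h}}{5}$ ($s{\left(H,h \right)} = - \frac{3}{5} + \frac{\sqrt{\left(0 + h\right) + 0}}{5} = - \frac{3}{5} + \frac{\sqrt{h + 0}}{5} = - \frac{3}{5} + \frac{\sqrt{h}}{5}$)
$- 150 \left(35 + s{\left(1,-3 \right)}\right) \left(47 - 80\right) = - 150 \left(35 - \left(\frac{3}{5} - \frac{\sqrt{-3}}{5}\right)\right) \left(47 - 80\right) = - 150 \left(35 - \left(\frac{3}{5} - \frac{i \sqrt{3}}{5}\right)\right) \left(-33\right) = - 150 \left(\frac{172}{5} + \frac{i \sqrt{3}}{5}\right) \left(-33\right) = - 150 \left(- \frac{5676}{5} - \frac{33 i \sqrt{3}}{5}\right) = 170280 + 990 i \sqrt{3}$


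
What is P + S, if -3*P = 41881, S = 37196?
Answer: 69707/3 ≈ 23236.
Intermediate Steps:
P = -41881/3 (P = -⅓*41881 = -41881/3 ≈ -13960.)
P + S = -41881/3 + 37196 = 69707/3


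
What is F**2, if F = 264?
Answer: 69696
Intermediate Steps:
F**2 = 264**2 = 69696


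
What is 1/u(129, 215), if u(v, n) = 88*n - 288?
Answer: 1/18632 ≈ 5.3671e-5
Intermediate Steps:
u(v, n) = -288 + 88*n
1/u(129, 215) = 1/(-288 + 88*215) = 1/(-288 + 18920) = 1/18632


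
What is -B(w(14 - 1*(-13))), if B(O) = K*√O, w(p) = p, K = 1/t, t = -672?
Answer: √3/224 ≈ 0.0077324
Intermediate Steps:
K = -1/672 (K = 1/(-672) = -1/672 ≈ -0.0014881)
B(O) = -√O/672
-B(w(14 - 1*(-13))) = -(-1)*√(14 - 1*(-13))/672 = -(-1)*√(14 + 13)/672 = -(-1)*√27/672 = -(-1)*3*√3/672 = -(-1)*√3/224 = √3/224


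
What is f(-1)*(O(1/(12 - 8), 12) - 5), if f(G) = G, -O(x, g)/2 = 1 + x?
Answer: 15/2 ≈ 7.5000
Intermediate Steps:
O(x, g) = -2 - 2*x (O(x, g) = -2*(1 + x) = -2 - 2*x)
f(-1)*(O(1/(12 - 8), 12) - 5) = -((-2 - 2/(12 - 8)) - 5) = -((-2 - 2/4) - 5) = -((-2 - 2*¼) - 5) = -((-2 - ½) - 5) = -(-5/2 - 5) = -1*(-15/2) = 15/2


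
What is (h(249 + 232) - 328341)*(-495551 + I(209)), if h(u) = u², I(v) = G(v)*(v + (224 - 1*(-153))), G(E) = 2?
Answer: 47944875420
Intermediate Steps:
I(v) = 754 + 2*v (I(v) = 2*(v + (224 - 1*(-153))) = 2*(v + (224 + 153)) = 2*(v + 377) = 2*(377 + v) = 754 + 2*v)
(h(249 + 232) - 328341)*(-495551 + I(209)) = ((249 + 232)² - 328341)*(-495551 + (754 + 2*209)) = (481² - 328341)*(-495551 + (754 + 418)) = (231361 - 328341)*(-495551 + 1172) = -96980*(-494379) = 47944875420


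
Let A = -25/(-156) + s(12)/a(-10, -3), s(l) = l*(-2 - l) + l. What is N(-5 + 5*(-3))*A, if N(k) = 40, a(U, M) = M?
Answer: 81370/39 ≈ 2086.4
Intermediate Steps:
s(l) = l + l*(-2 - l)
A = 8137/156 (A = -25/(-156) - 1*12*(1 + 12)/(-3) = -25*(-1/156) - 1*12*13*(-⅓) = 25/156 - 156*(-⅓) = 25/156 + 52 = 8137/156 ≈ 52.160)
N(-5 + 5*(-3))*A = 40*(8137/156) = 81370/39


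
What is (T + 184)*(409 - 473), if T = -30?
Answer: -9856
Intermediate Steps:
(T + 184)*(409 - 473) = (-30 + 184)*(409 - 473) = 154*(-64) = -9856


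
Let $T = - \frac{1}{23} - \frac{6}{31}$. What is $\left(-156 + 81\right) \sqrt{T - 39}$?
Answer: $- \frac{150 i \sqrt{4986722}}{713} \approx - 469.8 i$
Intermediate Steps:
$T = - \frac{169}{713}$ ($T = \left(-1\right) \frac{1}{23} - \frac{6}{31} = - \frac{1}{23} - \frac{6}{31} = - \frac{169}{713} \approx -0.23703$)
$\left(-156 + 81\right) \sqrt{T - 39} = \left(-156 + 81\right) \sqrt{- \frac{169}{713} - 39} = - 75 \sqrt{- \frac{27976}{713}} = - 75 \frac{2 i \sqrt{4986722}}{713} = - \frac{150 i \sqrt{4986722}}{713}$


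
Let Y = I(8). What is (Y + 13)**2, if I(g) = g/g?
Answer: 196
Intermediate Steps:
I(g) = 1
Y = 1
(Y + 13)**2 = (1 + 13)**2 = 14**2 = 196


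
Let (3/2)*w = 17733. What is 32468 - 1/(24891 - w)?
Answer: 424324291/13069 ≈ 32468.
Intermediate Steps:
w = 11822 (w = (2/3)*17733 = 11822)
32468 - 1/(24891 - w) = 32468 - 1/(24891 - 1*11822) = 32468 - 1/(24891 - 11822) = 32468 - 1/13069 = 424324291/13069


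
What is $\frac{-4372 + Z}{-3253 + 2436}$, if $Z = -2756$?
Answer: $\frac{7128}{817} \approx 8.7246$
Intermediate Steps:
$\frac{-4372 + Z}{-3253 + 2436} = \frac{-4372 - 2756}{-3253 + 2436} = - \frac{7128}{-817} = \left(-7128\right) \left(- \frac{1}{817}\right) = \frac{7128}{817}$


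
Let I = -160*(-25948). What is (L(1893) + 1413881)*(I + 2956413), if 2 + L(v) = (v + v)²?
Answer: 111935938433775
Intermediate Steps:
L(v) = -2 + 4*v² (L(v) = -2 + (v + v)² = -2 + (2*v)² = -2 + 4*v²)
I = 4151680
(L(1893) + 1413881)*(I + 2956413) = ((-2 + 4*1893²) + 1413881)*(4151680 + 2956413) = ((-2 + 4*3583449) + 1413881)*7108093 = ((-2 + 14333796) + 1413881)*7108093 = (14333794 + 1413881)*7108093 = 15747675*7108093 = 111935938433775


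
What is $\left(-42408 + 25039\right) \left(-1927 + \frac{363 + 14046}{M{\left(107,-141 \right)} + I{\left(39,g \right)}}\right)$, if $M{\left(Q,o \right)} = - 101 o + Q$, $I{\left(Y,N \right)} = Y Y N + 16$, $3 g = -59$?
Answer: $\frac{173558759836}{5183} \approx 3.3486 \cdot 10^{7}$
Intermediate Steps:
$g = - \frac{59}{3}$ ($g = \frac{1}{3} \left(-59\right) = - \frac{59}{3} \approx -19.667$)
$I{\left(Y,N \right)} = 16 + N Y^{2}$ ($I{\left(Y,N \right)} = Y^{2} N + 16 = N Y^{2} + 16 = 16 + N Y^{2}$)
$M{\left(Q,o \right)} = Q - 101 o$
$\left(-42408 + 25039\right) \left(-1927 + \frac{363 + 14046}{M{\left(107,-141 \right)} + I{\left(39,g \right)}}\right) = \left(-42408 + 25039\right) \left(-1927 + \frac{363 + 14046}{\left(107 - -14241\right) + \left(16 - \frac{59 \cdot 39^{2}}{3}\right)}\right) = - 17369 \left(-1927 + \frac{14409}{\left(107 + 14241\right) + \left(16 - 29913\right)}\right) = - 17369 \left(-1927 + \frac{14409}{14348 + \left(16 - 29913\right)}\right) = - 17369 \left(-1927 + \frac{14409}{14348 - 29897}\right) = - 17369 \left(-1927 + \frac{14409}{-15549}\right) = - 17369 \left(-1927 + 14409 \left(- \frac{1}{15549}\right)\right) = - 17369 \left(-1927 - \frac{4803}{5183}\right) = \left(-17369\right) \left(- \frac{9992444}{5183}\right) = \frac{173558759836}{5183}$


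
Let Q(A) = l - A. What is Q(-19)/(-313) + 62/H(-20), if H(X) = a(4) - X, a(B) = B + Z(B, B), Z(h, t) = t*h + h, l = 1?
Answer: 9263/6886 ≈ 1.3452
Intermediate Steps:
Q(A) = 1 - A
Z(h, t) = h + h*t (Z(h, t) = h*t + h = h + h*t)
a(B) = B + B*(1 + B)
H(X) = 24 - X (H(X) = 4*(2 + 4) - X = 4*6 - X = 24 - X)
Q(-19)/(-313) + 62/H(-20) = (1 - 1*(-19))/(-313) + 62/(24 - 1*(-20)) = (1 + 19)*(-1/313) + 62/(24 + 20) = 20*(-1/313) + 62/44 = -20/313 + 62*(1/44) = -20/313 + 31/22 = 9263/6886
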